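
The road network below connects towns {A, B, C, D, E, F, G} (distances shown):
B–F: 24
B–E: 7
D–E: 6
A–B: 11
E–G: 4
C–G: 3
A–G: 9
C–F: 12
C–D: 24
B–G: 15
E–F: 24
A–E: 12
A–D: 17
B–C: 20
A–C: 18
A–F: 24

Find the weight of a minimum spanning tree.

41

Kruskal: consider edges lightest-first.
C–G (3): add. Components now {A} {B} {C,G} {D} {E} {F}
E–G (4): add. Components now {A} {B} {C,E,G} {D} {F}
D–E (6): add. Components now {A} {B} {C,D,E,G} {F}
B–E (7): add. Components now {A} {B,C,D,E,G} {F}
A–G (9): add. Components now {A,B,C,D,E,G} {F}
A–B (11): skip — A and B already connected.
A–E (12): skip — A and E already connected.
C–F (12): add. Components now {A,B,C,D,E,F,G}
MST edges: C–G, E–G, D–E, B–E, A–G, C–F; total weight 3+4+6+7+9+12 = 41.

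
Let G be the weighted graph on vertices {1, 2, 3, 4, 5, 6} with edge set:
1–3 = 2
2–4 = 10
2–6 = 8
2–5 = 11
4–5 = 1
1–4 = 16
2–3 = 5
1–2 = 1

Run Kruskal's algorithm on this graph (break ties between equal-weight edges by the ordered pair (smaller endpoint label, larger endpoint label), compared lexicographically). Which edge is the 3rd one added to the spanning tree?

1-3

Sort edges by weight, then run Kruskal:
1–2 (1): add — endpoints in different components.
4–5 (1): add — endpoints in different components.
1–3 (2): add — endpoints in different components.
2–3 (5): skip — 2 and 3 already connected.
2–6 (8): add — endpoints in different components.
2–4 (10): add — endpoints in different components.
The 3rd edge added is 1–3.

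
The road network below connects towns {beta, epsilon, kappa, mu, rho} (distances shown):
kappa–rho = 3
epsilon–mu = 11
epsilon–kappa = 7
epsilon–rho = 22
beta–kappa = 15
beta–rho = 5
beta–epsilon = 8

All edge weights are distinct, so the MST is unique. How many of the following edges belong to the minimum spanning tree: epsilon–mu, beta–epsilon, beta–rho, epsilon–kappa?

3

Kruskal's algorithm — process edges by increasing weight (ties by edge label):
kappa–rho (3): add. Components now {beta} {kappa,rho} {mu} {epsilon}
beta–rho (5): add. Components now {beta,kappa,rho} {mu} {epsilon}
epsilon–kappa (7): add. Components now {beta,epsilon,kappa,rho} {mu}
beta–epsilon (8): skip — beta and epsilon already connected.
epsilon–mu (11): add. Components now {beta,epsilon,kappa,mu,rho}
MST edge set: {kappa–rho, beta–rho, epsilon–kappa, epsilon–mu}.
Of the listed edges, {epsilon–mu, beta–rho, epsilon–kappa} are in the MST → 3.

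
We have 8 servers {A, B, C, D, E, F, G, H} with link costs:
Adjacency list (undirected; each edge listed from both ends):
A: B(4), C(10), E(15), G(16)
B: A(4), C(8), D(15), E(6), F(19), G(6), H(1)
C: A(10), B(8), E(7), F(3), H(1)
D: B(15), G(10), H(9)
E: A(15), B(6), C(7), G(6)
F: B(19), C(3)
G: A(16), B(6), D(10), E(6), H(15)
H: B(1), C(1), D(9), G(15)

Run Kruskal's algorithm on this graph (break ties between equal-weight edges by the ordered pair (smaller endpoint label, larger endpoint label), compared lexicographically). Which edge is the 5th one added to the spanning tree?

B-E

Sort edges by weight, then run Kruskal:
B-H (1): add — endpoints in different components.
C-H (1): add — endpoints in different components.
C-F (3): add — endpoints in different components.
A-B (4): add — endpoints in different components.
B-E (6): add — endpoints in different components.
B-G (6): add — endpoints in different components.
E-G (6): skip — E and G already connected.
C-E (7): skip — C and E already connected.
B-C (8): skip — B and C already connected.
D-H (9): add — endpoints in different components.
The 5th edge added is B-E.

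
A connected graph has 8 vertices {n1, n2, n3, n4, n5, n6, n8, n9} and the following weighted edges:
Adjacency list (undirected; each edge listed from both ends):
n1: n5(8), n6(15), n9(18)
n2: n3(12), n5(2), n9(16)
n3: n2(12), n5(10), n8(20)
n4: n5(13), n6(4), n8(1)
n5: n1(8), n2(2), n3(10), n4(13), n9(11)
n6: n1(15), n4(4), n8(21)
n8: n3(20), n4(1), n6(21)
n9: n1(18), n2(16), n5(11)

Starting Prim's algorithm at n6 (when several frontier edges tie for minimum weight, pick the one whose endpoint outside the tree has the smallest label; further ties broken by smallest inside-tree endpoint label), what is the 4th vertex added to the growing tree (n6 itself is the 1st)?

n5

Prim's algorithm from n6:
Step 1: frontier [n4 n6 4, n1 n6 15, n6 n8 21] → take n4 n6 (4); add n4.
Step 2: frontier [n4 n8 1, n4 n5 13, n1 n6 15, n6 n8 21] → take n4 n8 (1); add n8.
Step 3: frontier [n4 n5 13, n1 n6 15, n3 n8 20] → take n4 n5 (13); add n5.
Step 4: frontier [n2 n5 2, n1 n5 8, n3 n5 10, n5 n9 11, n1 n6 15, n3 n8 20] → take n2 n5 (2); add n2.
Step 5: frontier [n2 n3 12, n2 n9 16, n1 n5 8, n3 n5 10, n5 n9 11, n1 n6 15, n3 n8 20] → take n1 n5 (8); add n1.
Step 6: frontier [n1 n9 18, n2 n3 12, n2 n9 16, n3 n5 10, n5 n9 11, n3 n8 20] → take n3 n5 (10); add n3.
Step 7: frontier [n1 n9 18, n2 n9 16, n5 n9 11] → take n5 n9 (11); add n9.
Vertex order: n6, n4, n8, n5, n2, n1, n3, n9. The 4th vertex is n5.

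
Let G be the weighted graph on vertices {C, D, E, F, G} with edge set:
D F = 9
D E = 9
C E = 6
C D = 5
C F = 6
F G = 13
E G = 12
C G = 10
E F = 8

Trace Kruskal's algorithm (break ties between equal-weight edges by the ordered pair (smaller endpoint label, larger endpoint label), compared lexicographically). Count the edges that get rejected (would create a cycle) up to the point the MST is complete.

Kruskal's algorithm — process edges by increasing weight (ties by edge label):
C D (5): add — endpoints in different components.
C E (6): add — endpoints in different components.
C F (6): add — endpoints in different components.
E F (8): skip — E and F already connected.
D E (9): skip — D and E already connected.
D F (9): skip — D and F already connected.
C G (10): add — endpoints in different components.
Edges rejected before the tree was complete: 3.

3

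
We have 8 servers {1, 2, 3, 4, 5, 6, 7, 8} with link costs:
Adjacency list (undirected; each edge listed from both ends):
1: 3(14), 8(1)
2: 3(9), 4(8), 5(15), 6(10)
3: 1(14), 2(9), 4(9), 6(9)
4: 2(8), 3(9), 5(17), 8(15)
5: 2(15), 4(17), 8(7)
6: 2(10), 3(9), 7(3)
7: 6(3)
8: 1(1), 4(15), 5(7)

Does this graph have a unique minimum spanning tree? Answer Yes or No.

Kruskal's algorithm — process edges by increasing weight (ties by edge label):
1–8 (1): add — endpoints in different components.
6–7 (3): add — endpoints in different components.
5–8 (7): add — endpoints in different components.
2–4 (8): add — endpoints in different components.
2–3 (9): add — endpoints in different components.
3–4 (9): skip — 3 and 4 already connected.
3–6 (9): add — endpoints in different components.
2–6 (10): skip — 2 and 6 already connected.
1–3 (14): add — endpoints in different components.
Non-tree edge 3–4 has weight 9, equal to the heaviest edge on its tree cycle — swapping gives another MST of the same weight. Not unique.

No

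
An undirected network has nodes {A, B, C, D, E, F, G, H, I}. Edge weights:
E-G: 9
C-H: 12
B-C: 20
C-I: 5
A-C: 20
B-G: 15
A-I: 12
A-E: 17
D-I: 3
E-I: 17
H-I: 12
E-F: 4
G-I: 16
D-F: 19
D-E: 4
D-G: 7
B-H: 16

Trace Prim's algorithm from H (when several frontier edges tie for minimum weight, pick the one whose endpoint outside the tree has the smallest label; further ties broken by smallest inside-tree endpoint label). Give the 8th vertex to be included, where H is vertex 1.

Prim's algorithm from H:
Step 1: cheapest edge leaving the tree is C-H (12); add C.
Step 2: cheapest edge leaving the tree is C-I (5); add I.
Step 3: cheapest edge leaving the tree is D-I (3); add D.
Step 4: cheapest edge leaving the tree is D-E (4); add E.
Step 5: cheapest edge leaving the tree is E-F (4); add F.
Step 6: cheapest edge leaving the tree is D-G (7); add G.
Step 7: cheapest edge leaving the tree is A-I (12); add A.
Step 8: cheapest edge leaving the tree is B-G (15); add B.
Vertex order: H, C, I, D, E, F, G, A, B. The 8th vertex is A.

A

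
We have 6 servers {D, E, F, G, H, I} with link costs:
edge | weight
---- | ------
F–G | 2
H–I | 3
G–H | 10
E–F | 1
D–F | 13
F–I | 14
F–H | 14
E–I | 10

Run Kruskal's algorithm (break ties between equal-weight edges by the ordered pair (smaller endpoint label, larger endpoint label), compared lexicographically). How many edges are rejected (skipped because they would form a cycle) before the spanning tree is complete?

Sort edges by weight, then run Kruskal:
E–F (1): add — endpoints in different components.
F–G (2): add — endpoints in different components.
H–I (3): add — endpoints in different components.
E–I (10): add — endpoints in different components.
G–H (10): skip — G and H already connected.
D–F (13): add — endpoints in different components.
Edges rejected before the tree was complete: 1.

1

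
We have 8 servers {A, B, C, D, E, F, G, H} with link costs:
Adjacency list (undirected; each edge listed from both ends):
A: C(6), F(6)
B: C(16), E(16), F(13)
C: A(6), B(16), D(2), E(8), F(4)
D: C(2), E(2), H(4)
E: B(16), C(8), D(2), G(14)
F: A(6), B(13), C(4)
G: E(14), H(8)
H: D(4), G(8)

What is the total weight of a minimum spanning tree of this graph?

Grow the tree from A using Prim:
Step 1: frontier [A—C 6, A—F 6] → take A—C (6); add C.
Step 2: frontier [A—F 6, C—D 2, C—F 4, C—E 8, B—C 16] → take C—D (2); add D.
Step 3: frontier [A—F 6, C—F 4, C—E 8, B—C 16, D—E 2, D—H 4] → take D—E (2); add E.
Step 4: frontier [A—F 6, C—F 4, B—C 16, D—H 4, E—G 14, B—E 16] → take C—F (4); add F.
Step 5: frontier [B—C 16, D—H 4, E—G 14, B—E 16, B—F 13] → take D—H (4); add H.
Step 6: frontier [B—C 16, E—G 14, B—E 16, B—F 13, G—H 8] → take G—H (8); add G.
Step 7: frontier [B—C 16, B—E 16, B—F 13] → take B—F (13); add B.
MST edges: A—C, C—D, D—E, C—F, D—H, G—H, B—F; total weight 6+2+2+4+4+8+13 = 39.

39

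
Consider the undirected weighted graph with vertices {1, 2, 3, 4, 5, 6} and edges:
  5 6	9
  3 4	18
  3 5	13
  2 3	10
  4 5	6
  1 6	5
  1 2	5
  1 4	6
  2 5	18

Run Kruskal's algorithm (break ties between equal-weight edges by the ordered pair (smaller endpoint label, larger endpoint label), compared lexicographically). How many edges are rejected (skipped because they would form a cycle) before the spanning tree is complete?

Kruskal: consider edges lightest-first.
1 2 (5): add — endpoints in different components.
1 6 (5): add — endpoints in different components.
1 4 (6): add — endpoints in different components.
4 5 (6): add — endpoints in different components.
5 6 (9): skip — 5 and 6 already connected.
2 3 (10): add — endpoints in different components.
Edges rejected before the tree was complete: 1.

1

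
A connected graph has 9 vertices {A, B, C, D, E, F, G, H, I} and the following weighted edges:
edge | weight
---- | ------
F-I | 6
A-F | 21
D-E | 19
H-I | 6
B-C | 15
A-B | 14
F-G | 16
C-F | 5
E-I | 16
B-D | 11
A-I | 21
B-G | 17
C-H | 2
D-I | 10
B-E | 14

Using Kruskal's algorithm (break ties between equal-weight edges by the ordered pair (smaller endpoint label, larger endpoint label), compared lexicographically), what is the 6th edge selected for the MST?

Kruskal's algorithm — process edges by increasing weight (ties by edge label):
C-H (2): add — endpoints in different components.
C-F (5): add — endpoints in different components.
F-I (6): add — endpoints in different components.
H-I (6): skip — H and I already connected.
D-I (10): add — endpoints in different components.
B-D (11): add — endpoints in different components.
A-B (14): add — endpoints in different components.
B-E (14): add — endpoints in different components.
B-C (15): skip — B and C already connected.
E-I (16): skip — E and I already connected.
F-G (16): add — endpoints in different components.
The 6th edge added is A-B.

A-B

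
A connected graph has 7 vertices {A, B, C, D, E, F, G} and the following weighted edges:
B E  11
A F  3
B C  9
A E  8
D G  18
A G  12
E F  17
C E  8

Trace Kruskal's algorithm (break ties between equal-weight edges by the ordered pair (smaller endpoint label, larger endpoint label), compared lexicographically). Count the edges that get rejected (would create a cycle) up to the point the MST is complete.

2

Sort edges by weight, then run Kruskal:
A F (3): add — endpoints in different components.
A E (8): add — endpoints in different components.
C E (8): add — endpoints in different components.
B C (9): add — endpoints in different components.
B E (11): skip — B and E already connected.
A G (12): add — endpoints in different components.
E F (17): skip — E and F already connected.
D G (18): add — endpoints in different components.
Edges rejected before the tree was complete: 2.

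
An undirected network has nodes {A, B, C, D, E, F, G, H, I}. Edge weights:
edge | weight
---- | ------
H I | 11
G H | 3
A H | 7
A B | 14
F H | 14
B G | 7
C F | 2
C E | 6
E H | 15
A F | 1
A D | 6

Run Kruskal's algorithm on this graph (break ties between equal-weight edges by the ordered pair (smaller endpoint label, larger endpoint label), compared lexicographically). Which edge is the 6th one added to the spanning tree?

Sort edges by weight, then run Kruskal:
A F (1): add — endpoints in different components.
C F (2): add — endpoints in different components.
G H (3): add — endpoints in different components.
A D (6): add — endpoints in different components.
C E (6): add — endpoints in different components.
A H (7): add — endpoints in different components.
B G (7): add — endpoints in different components.
H I (11): add — endpoints in different components.
The 6th edge added is A H.

A-H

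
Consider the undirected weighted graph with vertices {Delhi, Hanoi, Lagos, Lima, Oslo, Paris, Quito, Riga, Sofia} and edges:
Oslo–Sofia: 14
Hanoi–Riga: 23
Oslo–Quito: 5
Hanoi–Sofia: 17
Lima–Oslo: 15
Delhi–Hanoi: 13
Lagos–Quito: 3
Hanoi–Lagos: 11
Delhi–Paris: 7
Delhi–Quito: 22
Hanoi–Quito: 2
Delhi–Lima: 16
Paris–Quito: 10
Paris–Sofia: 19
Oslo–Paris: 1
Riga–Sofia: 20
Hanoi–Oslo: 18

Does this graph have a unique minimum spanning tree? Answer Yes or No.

Yes

Kruskal: consider edges lightest-first.
Oslo–Paris (1): add — endpoints in different components.
Hanoi–Quito (2): add — endpoints in different components.
Lagos–Quito (3): add — endpoints in different components.
Oslo–Quito (5): add — endpoints in different components.
Delhi–Paris (7): add — endpoints in different components.
Paris–Quito (10): skip — Paris and Quito already connected.
Hanoi–Lagos (11): skip — Lagos and Hanoi already connected.
Delhi–Hanoi (13): skip — Hanoi and Delhi already connected.
Oslo–Sofia (14): add — endpoints in different components.
Lima–Oslo (15): add — endpoints in different components.
Delhi–Lima (16): skip — Lima and Delhi already connected.
Hanoi–Sofia (17): skip — Hanoi and Sofia already connected.
Hanoi–Oslo (18): skip — Oslo and Hanoi already connected.
Paris–Sofia (19): skip — Paris and Sofia already connected.
Riga–Sofia (20): add — endpoints in different components.
Every non-tree edge has weight strictly greater than the heaviest edge on the tree path between its endpoints, so the MST is unique.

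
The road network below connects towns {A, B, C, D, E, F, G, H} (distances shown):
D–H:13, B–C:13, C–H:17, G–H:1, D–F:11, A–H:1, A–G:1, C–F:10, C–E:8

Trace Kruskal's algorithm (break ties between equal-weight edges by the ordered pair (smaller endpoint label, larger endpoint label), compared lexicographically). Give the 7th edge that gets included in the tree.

Sort edges by weight, then run Kruskal:
A–G (1): add — endpoints in different components.
A–H (1): add — endpoints in different components.
G–H (1): skip — G and H already connected.
C–E (8): add — endpoints in different components.
C–F (10): add — endpoints in different components.
D–F (11): add — endpoints in different components.
B–C (13): add — endpoints in different components.
D–H (13): add — endpoints in different components.
The 7th edge added is D–H.

D-H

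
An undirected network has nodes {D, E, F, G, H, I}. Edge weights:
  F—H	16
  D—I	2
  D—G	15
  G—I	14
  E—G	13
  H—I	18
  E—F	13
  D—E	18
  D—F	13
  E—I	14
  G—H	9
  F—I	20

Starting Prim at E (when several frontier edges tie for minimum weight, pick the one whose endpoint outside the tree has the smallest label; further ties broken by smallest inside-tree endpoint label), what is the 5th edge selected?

G-H

Grow the tree from E using Prim:
Step 1: frontier [E—F 13, E—G 13, E—I 14, D—E 18] → take E—F (13); add F.
Step 2: frontier [E—G 13, E—I 14, D—E 18, D—F 13, F—H 16, F—I 20] → take D—F (13); add D.
Step 3: frontier [D—I 2, D—G 15, E—G 13, E—I 14, F—H 16, F—I 20] → take D—I (2); add I.
Step 4: frontier [D—G 15, E—G 13, F—H 16, G—I 14, H—I 18] → take E—G (13); add G.
Step 5: frontier [F—H 16, G—H 9, H—I 18] → take G—H (9); add H.
The 5th edge added is G—H.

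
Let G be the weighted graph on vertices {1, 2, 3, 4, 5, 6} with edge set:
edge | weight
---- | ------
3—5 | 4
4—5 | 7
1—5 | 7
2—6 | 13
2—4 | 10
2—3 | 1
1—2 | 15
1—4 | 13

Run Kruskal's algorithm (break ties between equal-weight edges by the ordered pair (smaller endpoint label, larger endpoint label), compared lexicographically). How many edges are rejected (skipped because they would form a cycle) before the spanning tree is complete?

Kruskal's algorithm — process edges by increasing weight (ties by edge label):
2—3 (1): add. Components now {1} {2,3} {4} {5} {6}
3—5 (4): add. Components now {1} {2,3,5} {4} {6}
1—5 (7): add. Components now {1,2,3,5} {4} {6}
4—5 (7): add. Components now {1,2,3,4,5} {6}
2—4 (10): skip — 2 and 4 already connected.
1—4 (13): skip — 1 and 4 already connected.
2—6 (13): add. Components now {1,2,3,4,5,6}
Edges rejected before the tree was complete: 2.

2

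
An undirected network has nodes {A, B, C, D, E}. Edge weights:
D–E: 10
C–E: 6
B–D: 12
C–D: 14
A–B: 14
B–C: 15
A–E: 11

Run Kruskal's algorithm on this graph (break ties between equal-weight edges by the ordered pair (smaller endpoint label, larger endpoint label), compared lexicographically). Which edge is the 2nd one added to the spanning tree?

D-E

Kruskal's algorithm — process edges by increasing weight (ties by edge label):
C–E (6): add — endpoints in different components.
D–E (10): add — endpoints in different components.
A–E (11): add — endpoints in different components.
B–D (12): add — endpoints in different components.
The 2nd edge added is D–E.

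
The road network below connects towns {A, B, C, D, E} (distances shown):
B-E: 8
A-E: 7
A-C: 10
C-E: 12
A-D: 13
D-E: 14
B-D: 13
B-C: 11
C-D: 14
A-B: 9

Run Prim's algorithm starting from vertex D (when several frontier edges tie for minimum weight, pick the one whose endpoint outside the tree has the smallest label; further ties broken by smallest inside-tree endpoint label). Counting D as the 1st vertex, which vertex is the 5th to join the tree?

Grow the tree from D using Prim:
Step 1: cheapest edge leaving the tree is A-D (13); add A.
Step 2: cheapest edge leaving the tree is A-E (7); add E.
Step 3: cheapest edge leaving the tree is B-E (8); add B.
Step 4: cheapest edge leaving the tree is A-C (10); add C.
Vertex order: D, A, E, B, C. The 5th vertex is C.

C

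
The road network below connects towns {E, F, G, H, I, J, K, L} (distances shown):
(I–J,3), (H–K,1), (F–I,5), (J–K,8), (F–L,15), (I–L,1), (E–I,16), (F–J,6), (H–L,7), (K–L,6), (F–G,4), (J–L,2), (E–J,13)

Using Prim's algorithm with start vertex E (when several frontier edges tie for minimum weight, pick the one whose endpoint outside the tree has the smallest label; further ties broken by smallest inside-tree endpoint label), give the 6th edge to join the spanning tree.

K-L

Prim's algorithm from E:
Step 1: frontier [E–J 13, E–I 16] → take E–J (13); add J.
Step 2: frontier [E–I 16, J–L 2, I–J 3, F–J 6, J–K 8] → take J–L (2); add L.
Step 3: frontier [E–I 16, I–J 3, F–J 6, J–K 8, I–L 1, K–L 6, H–L 7, F–L 15] → take I–L (1); add I.
Step 4: frontier [F–I 5, F–J 6, J–K 8, K–L 6, H–L 7, F–L 15] → take F–I (5); add F.
Step 5: frontier [F–G 4, J–K 8, K–L 6, H–L 7] → take F–G (4); add G.
Step 6: frontier [J–K 8, K–L 6, H–L 7] → take K–L (6); add K.
Step 7: frontier [H–K 1, H–L 7] → take H–K (1); add H.
The 6th edge added is K–L.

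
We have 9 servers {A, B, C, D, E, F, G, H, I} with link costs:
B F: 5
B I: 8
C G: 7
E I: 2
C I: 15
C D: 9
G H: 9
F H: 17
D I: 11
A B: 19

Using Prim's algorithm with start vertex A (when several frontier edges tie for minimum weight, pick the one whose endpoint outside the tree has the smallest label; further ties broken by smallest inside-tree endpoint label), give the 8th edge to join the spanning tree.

G-H

Prim, starting at A.
Step 1: frontier [A B 19] → take A B (19); add B.
Step 2: frontier [B F 5, B I 8] → take B F (5); add F.
Step 3: frontier [B I 8, F H 17] → take B I (8); add I.
Step 4: frontier [F H 17, E I 2, D I 11, C I 15] → take E I (2); add E.
Step 5: frontier [F H 17, D I 11, C I 15] → take D I (11); add D.
Step 6: frontier [C D 9, F H 17, C I 15] → take C D (9); add C.
Step 7: frontier [C G 7, F H 17] → take C G (7); add G.
Step 8: frontier [F H 17, G H 9] → take G H (9); add H.
The 8th edge added is G H.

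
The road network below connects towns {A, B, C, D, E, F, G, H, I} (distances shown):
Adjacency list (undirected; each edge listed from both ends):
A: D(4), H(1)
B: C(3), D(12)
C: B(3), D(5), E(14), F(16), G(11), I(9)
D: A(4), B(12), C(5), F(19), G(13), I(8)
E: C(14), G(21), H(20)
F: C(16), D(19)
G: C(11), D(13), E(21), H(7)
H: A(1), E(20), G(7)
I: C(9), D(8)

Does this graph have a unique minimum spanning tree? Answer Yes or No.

Kruskal's algorithm — process edges by increasing weight (ties by edge label):
A-H (1): add — endpoints in different components.
B-C (3): add — endpoints in different components.
A-D (4): add — endpoints in different components.
C-D (5): add — endpoints in different components.
G-H (7): add — endpoints in different components.
D-I (8): add — endpoints in different components.
C-I (9): skip — C and I already connected.
C-G (11): skip — C and G already connected.
B-D (12): skip — B and D already connected.
D-G (13): skip — D and G already connected.
C-E (14): add — endpoints in different components.
C-F (16): add — endpoints in different components.
Every non-tree edge has weight strictly greater than the heaviest edge on the tree path between its endpoints, so the MST is unique.

Yes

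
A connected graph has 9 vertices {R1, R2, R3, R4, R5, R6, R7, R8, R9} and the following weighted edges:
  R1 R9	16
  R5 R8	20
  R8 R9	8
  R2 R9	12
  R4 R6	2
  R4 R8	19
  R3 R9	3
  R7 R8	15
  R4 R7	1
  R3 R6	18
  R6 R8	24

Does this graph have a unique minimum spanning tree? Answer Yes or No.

Yes

Kruskal's algorithm — process edges by increasing weight (ties by edge label):
R4 R7 (1): add — endpoints in different components.
R4 R6 (2): add — endpoints in different components.
R3 R9 (3): add — endpoints in different components.
R8 R9 (8): add — endpoints in different components.
R2 R9 (12): add — endpoints in different components.
R7 R8 (15): add — endpoints in different components.
R1 R9 (16): add — endpoints in different components.
R3 R6 (18): skip — R6 and R3 already connected.
R4 R8 (19): skip — R8 and R4 already connected.
R5 R8 (20): add — endpoints in different components.
Every non-tree edge has weight strictly greater than the heaviest edge on the tree path between its endpoints, so the MST is unique.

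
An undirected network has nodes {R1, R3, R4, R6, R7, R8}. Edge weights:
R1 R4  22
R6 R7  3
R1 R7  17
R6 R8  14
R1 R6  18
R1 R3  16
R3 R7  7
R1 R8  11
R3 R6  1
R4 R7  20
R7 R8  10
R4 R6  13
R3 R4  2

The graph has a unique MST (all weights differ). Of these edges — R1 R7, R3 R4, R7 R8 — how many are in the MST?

Kruskal's algorithm — process edges by increasing weight (ties by edge label):
R3 R6 (1): add — endpoints in different components.
R3 R4 (2): add — endpoints in different components.
R6 R7 (3): add — endpoints in different components.
R3 R7 (7): skip — R7 and R3 already connected.
R7 R8 (10): add — endpoints in different components.
R1 R8 (11): add — endpoints in different components.
MST edge set: {R3 R6, R3 R4, R6 R7, R7 R8, R1 R8}.
Of the listed edges, {R3 R4, R7 R8} are in the MST → 2.

2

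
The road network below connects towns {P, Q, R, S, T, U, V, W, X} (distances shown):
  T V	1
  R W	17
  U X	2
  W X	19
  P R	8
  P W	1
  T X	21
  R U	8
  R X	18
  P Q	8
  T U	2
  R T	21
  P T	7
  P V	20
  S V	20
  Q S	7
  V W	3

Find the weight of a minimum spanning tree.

32

Prim's algorithm from V:
Step 1: cheapest edge leaving the tree is T V (1); add T.
Step 2: cheapest edge leaving the tree is T U (2); add U.
Step 3: cheapest edge leaving the tree is U X (2); add X.
Step 4: cheapest edge leaving the tree is V W (3); add W.
Step 5: cheapest edge leaving the tree is P W (1); add P.
Step 6: cheapest edge leaving the tree is P Q (8); add Q.
Step 7: cheapest edge leaving the tree is Q S (7); add S.
Step 8: cheapest edge leaving the tree is P R (8); add R.
MST edges: T V, T U, U X, V W, P W, P Q, Q S, P R; total weight 1+2+2+3+1+8+7+8 = 32.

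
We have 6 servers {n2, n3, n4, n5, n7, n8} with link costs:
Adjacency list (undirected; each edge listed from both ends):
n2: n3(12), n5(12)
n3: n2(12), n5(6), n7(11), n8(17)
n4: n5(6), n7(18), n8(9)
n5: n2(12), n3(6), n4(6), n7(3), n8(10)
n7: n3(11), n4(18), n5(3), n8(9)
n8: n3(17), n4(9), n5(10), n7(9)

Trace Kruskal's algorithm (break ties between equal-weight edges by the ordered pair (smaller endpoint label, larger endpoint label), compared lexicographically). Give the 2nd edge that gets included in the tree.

n3-n5

Kruskal's algorithm — process edges by increasing weight (ties by edge label):
n5–n7 (3): add. Components now {n5,n7} {n3} {n2} {n8} {n4}
n3–n5 (6): add. Components now {n3,n5,n7} {n2} {n8} {n4}
n4–n5 (6): add. Components now {n3,n4,n5,n7} {n2} {n8}
n4–n8 (9): add. Components now {n3,n4,n5,n7,n8} {n2}
n7–n8 (9): skip — n7 and n8 already connected.
n5–n8 (10): skip — n5 and n8 already connected.
n3–n7 (11): skip — n3 and n7 already connected.
n2–n3 (12): add. Components now {n2,n3,n4,n5,n7,n8}
The 2nd edge added is n3–n5.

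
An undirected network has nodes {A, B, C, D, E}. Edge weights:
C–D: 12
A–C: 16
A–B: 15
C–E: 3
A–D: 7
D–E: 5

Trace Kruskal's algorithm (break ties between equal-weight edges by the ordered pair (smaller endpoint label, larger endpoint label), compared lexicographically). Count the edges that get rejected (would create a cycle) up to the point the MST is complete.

Sort edges by weight, then run Kruskal:
C–E (3): add. Components now {A} {B} {C,E} {D}
D–E (5): add. Components now {A} {B} {C,D,E}
A–D (7): add. Components now {A,C,D,E} {B}
C–D (12): skip — C and D already connected.
A–B (15): add. Components now {A,B,C,D,E}
Edges rejected before the tree was complete: 1.

1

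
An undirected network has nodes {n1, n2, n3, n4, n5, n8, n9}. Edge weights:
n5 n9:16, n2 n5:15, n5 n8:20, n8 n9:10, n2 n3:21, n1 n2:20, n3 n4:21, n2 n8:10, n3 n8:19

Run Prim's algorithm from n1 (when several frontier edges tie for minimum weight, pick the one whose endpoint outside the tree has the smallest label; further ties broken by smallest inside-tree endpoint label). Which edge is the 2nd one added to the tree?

n2-n8

Grow the tree from n1 using Prim:
Step 1: frontier [n1 n2 20] → take n1 n2 (20); add n2.
Step 2: frontier [n2 n8 10, n2 n5 15, n2 n3 21] → take n2 n8 (10); add n8.
Step 3: frontier [n2 n5 15, n2 n3 21, n8 n9 10, n3 n8 19, n5 n8 20] → take n8 n9 (10); add n9.
Step 4: frontier [n2 n5 15, n2 n3 21, n3 n8 19, n5 n8 20, n5 n9 16] → take n2 n5 (15); add n5.
Step 5: frontier [n2 n3 21, n3 n8 19] → take n3 n8 (19); add n3.
Step 6: frontier [n3 n4 21] → take n3 n4 (21); add n4.
The 2nd edge added is n2 n8.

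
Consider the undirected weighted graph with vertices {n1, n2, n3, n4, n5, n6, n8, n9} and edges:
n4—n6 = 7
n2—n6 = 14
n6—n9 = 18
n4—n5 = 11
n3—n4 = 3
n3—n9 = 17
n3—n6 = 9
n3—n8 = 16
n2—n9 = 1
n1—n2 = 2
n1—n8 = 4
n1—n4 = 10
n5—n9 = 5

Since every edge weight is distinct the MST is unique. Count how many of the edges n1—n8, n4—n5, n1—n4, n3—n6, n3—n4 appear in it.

Kruskal: consider edges lightest-first.
n2—n9 (1): add — endpoints in different components.
n1—n2 (2): add — endpoints in different components.
n3—n4 (3): add — endpoints in different components.
n1—n8 (4): add — endpoints in different components.
n5—n9 (5): add — endpoints in different components.
n4—n6 (7): add — endpoints in different components.
n3—n6 (9): skip — n6 and n3 already connected.
n1—n4 (10): add — endpoints in different components.
MST edge set: {n2—n9, n1—n2, n3—n4, n1—n8, n5—n9, n4—n6, n1—n4}.
Of the listed edges, {n1—n8, n1—n4, n3—n4} are in the MST → 3.

3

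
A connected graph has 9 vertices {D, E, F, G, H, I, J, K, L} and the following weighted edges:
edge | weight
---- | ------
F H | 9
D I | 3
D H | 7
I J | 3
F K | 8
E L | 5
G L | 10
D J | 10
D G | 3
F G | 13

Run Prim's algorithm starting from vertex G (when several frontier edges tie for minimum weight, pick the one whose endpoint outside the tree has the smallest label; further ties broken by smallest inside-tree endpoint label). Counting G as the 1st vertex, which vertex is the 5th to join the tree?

H

Grow the tree from G using Prim:
Step 1: frontier [D G 3, G L 10, F G 13] → take D G (3); add D.
Step 2: frontier [D I 3, D H 7, D J 10, G L 10, F G 13] → take D I (3); add I.
Step 3: frontier [D H 7, D J 10, G L 10, F G 13, I J 3] → take I J (3); add J.
Step 4: frontier [D H 7, G L 10, F G 13] → take D H (7); add H.
Step 5: frontier [G L 10, F G 13, F H 9] → take F H (9); add F.
Step 6: frontier [F K 8, G L 10] → take F K (8); add K.
Step 7: frontier [G L 10] → take G L (10); add L.
Step 8: frontier [E L 5] → take E L (5); add E.
Vertex order: G, D, I, J, H, F, K, L, E. The 5th vertex is H.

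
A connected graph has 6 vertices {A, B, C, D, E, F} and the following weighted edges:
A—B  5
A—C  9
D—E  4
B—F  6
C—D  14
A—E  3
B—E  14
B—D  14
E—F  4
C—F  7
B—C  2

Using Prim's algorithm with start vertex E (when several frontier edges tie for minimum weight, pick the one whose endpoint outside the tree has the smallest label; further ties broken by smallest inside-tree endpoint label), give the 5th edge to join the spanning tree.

Prim's algorithm from E:
Step 1: frontier [A—E 3, D—E 4, E—F 4, B—E 14] → take A—E (3); add A.
Step 2: frontier [A—B 5, A—C 9, D—E 4, E—F 4, B—E 14] → take D—E (4); add D.
Step 3: frontier [A—B 5, A—C 9, B—D 14, C—D 14, E—F 4, B—E 14] → take E—F (4); add F.
Step 4: frontier [A—B 5, A—C 9, B—D 14, C—D 14, B—E 14, B—F 6, C—F 7] → take A—B (5); add B.
Step 5: frontier [A—C 9, B—C 2, C—D 14, C—F 7] → take B—C (2); add C.
The 5th edge added is B—C.

B-C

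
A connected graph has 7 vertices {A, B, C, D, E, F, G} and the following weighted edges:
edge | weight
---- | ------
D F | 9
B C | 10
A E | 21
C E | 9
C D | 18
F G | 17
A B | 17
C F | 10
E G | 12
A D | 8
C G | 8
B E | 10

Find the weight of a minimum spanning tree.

54

Grow the tree from E using Prim:
Step 1: cheapest edge leaving the tree is C E (9); add C.
Step 2: cheapest edge leaving the tree is C G (8); add G.
Step 3: cheapest edge leaving the tree is B C (10); add B.
Step 4: cheapest edge leaving the tree is C F (10); add F.
Step 5: cheapest edge leaving the tree is D F (9); add D.
Step 6: cheapest edge leaving the tree is A D (8); add A.
MST edges: C E, C G, B C, C F, D F, A D; total weight 9+8+10+10+9+8 = 54.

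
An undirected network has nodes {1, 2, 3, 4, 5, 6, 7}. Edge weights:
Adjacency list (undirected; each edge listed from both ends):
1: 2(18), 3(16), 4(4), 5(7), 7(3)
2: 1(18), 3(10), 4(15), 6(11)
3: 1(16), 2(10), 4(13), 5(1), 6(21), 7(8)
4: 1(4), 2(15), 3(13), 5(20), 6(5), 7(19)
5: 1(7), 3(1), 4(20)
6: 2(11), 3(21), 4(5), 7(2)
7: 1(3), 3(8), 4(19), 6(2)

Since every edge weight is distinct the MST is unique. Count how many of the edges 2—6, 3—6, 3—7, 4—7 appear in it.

0

Sort edges by weight, then run Kruskal:
3—5 (1): add. Components now {1} {2} {3,5} {4} {6} {7}
6—7 (2): add. Components now {1} {2} {3,5} {4} {6,7}
1—7 (3): add. Components now {1,6,7} {2} {3,5} {4}
1—4 (4): add. Components now {1,4,6,7} {2} {3,5}
4—6 (5): skip — 4 and 6 already connected.
1—5 (7): add. Components now {1,3,4,5,6,7} {2}
3—7 (8): skip — 3 and 7 already connected.
2—3 (10): add. Components now {1,2,3,4,5,6,7}
MST edge set: {3—5, 6—7, 1—7, 1—4, 1—5, 2—3}.
Of the listed edges, {} are in the MST → 0.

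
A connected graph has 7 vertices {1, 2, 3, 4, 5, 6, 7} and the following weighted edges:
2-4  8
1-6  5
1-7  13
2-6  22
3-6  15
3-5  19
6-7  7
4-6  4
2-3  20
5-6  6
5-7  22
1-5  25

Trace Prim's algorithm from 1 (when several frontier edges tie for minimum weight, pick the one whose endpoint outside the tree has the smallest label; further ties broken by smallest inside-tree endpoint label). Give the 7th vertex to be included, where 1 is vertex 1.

Prim's algorithm from 1:
Step 1: cheapest edge leaving the tree is 1-6 (5); add 6.
Step 2: cheapest edge leaving the tree is 4-6 (4); add 4.
Step 3: cheapest edge leaving the tree is 5-6 (6); add 5.
Step 4: cheapest edge leaving the tree is 6-7 (7); add 7.
Step 5: cheapest edge leaving the tree is 2-4 (8); add 2.
Step 6: cheapest edge leaving the tree is 3-6 (15); add 3.
Vertex order: 1, 6, 4, 5, 7, 2, 3. The 7th vertex is 3.

3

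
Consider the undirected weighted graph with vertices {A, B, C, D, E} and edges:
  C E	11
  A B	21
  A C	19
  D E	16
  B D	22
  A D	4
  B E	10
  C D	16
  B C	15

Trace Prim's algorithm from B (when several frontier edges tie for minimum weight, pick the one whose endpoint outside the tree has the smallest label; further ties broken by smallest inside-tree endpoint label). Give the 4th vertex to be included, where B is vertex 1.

Prim's algorithm from B:
Step 1: frontier [B E 10, B C 15, A B 21, B D 22] → take B E (10); add E.
Step 2: frontier [B C 15, A B 21, B D 22, C E 11, D E 16] → take C E (11); add C.
Step 3: frontier [A B 21, B D 22, C D 16, A C 19, D E 16] → take C D (16); add D.
Step 4: frontier [A B 21, A C 19, A D 4] → take A D (4); add A.
Vertex order: B, E, C, D, A. The 4th vertex is D.

D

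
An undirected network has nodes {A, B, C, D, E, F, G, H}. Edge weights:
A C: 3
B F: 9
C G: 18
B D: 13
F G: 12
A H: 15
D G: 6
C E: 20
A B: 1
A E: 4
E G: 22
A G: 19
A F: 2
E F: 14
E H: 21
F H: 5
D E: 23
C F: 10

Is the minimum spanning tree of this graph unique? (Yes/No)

Kruskal's algorithm — process edges by increasing weight (ties by edge label):
A B (1): add — endpoints in different components.
A F (2): add — endpoints in different components.
A C (3): add — endpoints in different components.
A E (4): add — endpoints in different components.
F H (5): add — endpoints in different components.
D G (6): add — endpoints in different components.
B F (9): skip — B and F already connected.
C F (10): skip — C and F already connected.
F G (12): add — endpoints in different components.
Every non-tree edge has weight strictly greater than the heaviest edge on the tree path between its endpoints, so the MST is unique.

Yes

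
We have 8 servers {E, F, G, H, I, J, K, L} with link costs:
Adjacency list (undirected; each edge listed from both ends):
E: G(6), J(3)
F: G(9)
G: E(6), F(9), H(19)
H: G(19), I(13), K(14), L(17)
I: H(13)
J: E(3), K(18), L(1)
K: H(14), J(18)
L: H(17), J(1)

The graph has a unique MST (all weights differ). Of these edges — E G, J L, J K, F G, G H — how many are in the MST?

Kruskal's algorithm — process edges by increasing weight (ties by edge label):
J L (1): add — endpoints in different components.
E J (3): add — endpoints in different components.
E G (6): add — endpoints in different components.
F G (9): add — endpoints in different components.
H I (13): add — endpoints in different components.
H K (14): add — endpoints in different components.
H L (17): add — endpoints in different components.
MST edge set: {J L, E J, E G, F G, H I, H K, H L}.
Of the listed edges, {E G, J L, F G} are in the MST → 3.

3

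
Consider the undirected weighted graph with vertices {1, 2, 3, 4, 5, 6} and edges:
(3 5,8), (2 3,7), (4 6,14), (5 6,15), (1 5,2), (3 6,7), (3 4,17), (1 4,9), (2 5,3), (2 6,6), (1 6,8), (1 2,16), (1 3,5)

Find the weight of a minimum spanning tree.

25

Grow the tree from 5 using Prim:
Step 1: frontier [1 5 2, 2 5 3, 3 5 8, 5 6 15] → take 1 5 (2); add 1.
Step 2: frontier [1 3 5, 1 6 8, 1 4 9, 1 2 16, 2 5 3, 3 5 8, 5 6 15] → take 2 5 (3); add 2.
Step 3: frontier [1 3 5, 1 6 8, 1 4 9, 2 6 6, 2 3 7, 3 5 8, 5 6 15] → take 1 3 (5); add 3.
Step 4: frontier [1 6 8, 1 4 9, 2 6 6, 3 6 7, 3 4 17, 5 6 15] → take 2 6 (6); add 6.
Step 5: frontier [1 4 9, 3 4 17, 4 6 14] → take 1 4 (9); add 4.
MST edges: 1 5, 2 5, 1 3, 2 6, 1 4; total weight 2+3+5+6+9 = 25.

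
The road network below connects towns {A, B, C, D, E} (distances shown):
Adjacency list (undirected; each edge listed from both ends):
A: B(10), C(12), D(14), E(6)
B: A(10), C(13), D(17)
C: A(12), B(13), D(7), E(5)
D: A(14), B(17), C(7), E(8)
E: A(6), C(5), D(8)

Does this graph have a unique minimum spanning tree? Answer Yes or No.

Yes

Kruskal's algorithm — process edges by increasing weight (ties by edge label):
C—E (5): add. Components now {A} {B} {C,E} {D}
A—E (6): add. Components now {A,C,E} {B} {D}
C—D (7): add. Components now {A,C,D,E} {B}
D—E (8): skip — D and E already connected.
A—B (10): add. Components now {A,B,C,D,E}
Every non-tree edge has weight strictly greater than the heaviest edge on the tree path between its endpoints, so the MST is unique.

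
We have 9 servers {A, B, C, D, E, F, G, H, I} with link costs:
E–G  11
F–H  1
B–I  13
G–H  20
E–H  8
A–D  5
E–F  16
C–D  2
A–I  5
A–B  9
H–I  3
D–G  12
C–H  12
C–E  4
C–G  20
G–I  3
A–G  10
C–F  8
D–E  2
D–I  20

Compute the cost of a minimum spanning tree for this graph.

Prim, starting at I.
Step 1: cheapest edge leaving the tree is G–I (3); add G.
Step 2: cheapest edge leaving the tree is H–I (3); add H.
Step 3: cheapest edge leaving the tree is F–H (1); add F.
Step 4: cheapest edge leaving the tree is A–I (5); add A.
Step 5: cheapest edge leaving the tree is A–D (5); add D.
Step 6: cheapest edge leaving the tree is C–D (2); add C.
Step 7: cheapest edge leaving the tree is D–E (2); add E.
Step 8: cheapest edge leaving the tree is A–B (9); add B.
MST edges: G–I, H–I, F–H, A–I, A–D, C–D, D–E, A–B; total weight 3+3+1+5+5+2+2+9 = 30.

30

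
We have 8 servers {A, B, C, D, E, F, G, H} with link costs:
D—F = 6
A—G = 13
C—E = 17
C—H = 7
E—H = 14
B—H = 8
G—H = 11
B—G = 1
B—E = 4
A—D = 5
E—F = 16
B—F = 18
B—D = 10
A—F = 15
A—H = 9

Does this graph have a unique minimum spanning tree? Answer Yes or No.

Yes

Kruskal: consider edges lightest-first.
B—G (1): add — endpoints in different components.
B—E (4): add — endpoints in different components.
A—D (5): add — endpoints in different components.
D—F (6): add — endpoints in different components.
C—H (7): add — endpoints in different components.
B—H (8): add — endpoints in different components.
A—H (9): add — endpoints in different components.
Every non-tree edge has weight strictly greater than the heaviest edge on the tree path between its endpoints, so the MST is unique.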